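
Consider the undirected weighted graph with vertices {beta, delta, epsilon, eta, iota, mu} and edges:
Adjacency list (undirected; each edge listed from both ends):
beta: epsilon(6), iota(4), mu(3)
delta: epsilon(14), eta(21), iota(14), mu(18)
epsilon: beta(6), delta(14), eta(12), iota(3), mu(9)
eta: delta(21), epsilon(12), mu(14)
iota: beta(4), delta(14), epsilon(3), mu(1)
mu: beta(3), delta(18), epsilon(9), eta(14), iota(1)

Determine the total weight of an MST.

Kruskal: consider edges lightest-first.
iota mu (1): add. Components now {iota,mu} {epsilon} {beta} {delta} {eta}
beta mu (3): add. Components now {beta,iota,mu} {epsilon} {delta} {eta}
epsilon iota (3): add. Components now {beta,epsilon,iota,mu} {delta} {eta}
beta iota (4): skip — iota and beta already connected.
beta epsilon (6): skip — epsilon and beta already connected.
epsilon mu (9): skip — mu and epsilon already connected.
epsilon eta (12): add. Components now {beta,epsilon,eta,iota,mu} {delta}
delta epsilon (14): add. Components now {beta,delta,epsilon,eta,iota,mu}
MST edges: iota mu, beta mu, epsilon iota, epsilon eta, delta epsilon; total weight 1+3+3+12+14 = 33.

33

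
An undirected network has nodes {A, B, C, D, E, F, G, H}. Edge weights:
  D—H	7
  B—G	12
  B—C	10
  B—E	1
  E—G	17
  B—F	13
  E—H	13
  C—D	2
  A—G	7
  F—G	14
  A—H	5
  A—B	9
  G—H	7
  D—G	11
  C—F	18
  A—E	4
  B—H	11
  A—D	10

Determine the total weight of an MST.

39

Prim's algorithm from E:
Step 1: cheapest edge leaving the tree is B—E (1); add B.
Step 2: cheapest edge leaving the tree is A—E (4); add A.
Step 3: cheapest edge leaving the tree is A—H (5); add H.
Step 4: cheapest edge leaving the tree is D—H (7); add D.
Step 5: cheapest edge leaving the tree is C—D (2); add C.
Step 6: cheapest edge leaving the tree is A—G (7); add G.
Step 7: cheapest edge leaving the tree is B—F (13); add F.
MST edges: B—E, A—E, A—H, D—H, C—D, A—G, B—F; total weight 1+4+5+7+2+7+13 = 39.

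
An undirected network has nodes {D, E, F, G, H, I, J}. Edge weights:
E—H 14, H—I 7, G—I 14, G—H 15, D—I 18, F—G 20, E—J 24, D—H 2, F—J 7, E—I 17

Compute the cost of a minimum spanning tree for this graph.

64

Kruskal: consider edges lightest-first.
D—H (2): add. Components now {D,H} {E} {F} {G} {I} {J}
F—J (7): add. Components now {D,H} {E} {F,J} {G} {I}
H—I (7): add. Components now {D,H,I} {E} {F,J} {G}
E—H (14): add. Components now {D,E,H,I} {F,J} {G}
G—I (14): add. Components now {D,E,G,H,I} {F,J}
G—H (15): skip — G and H already connected.
E—I (17): skip — E and I already connected.
D—I (18): skip — D and I already connected.
F—G (20): add. Components now {D,E,F,G,H,I,J}
MST edges: D—H, F—J, H—I, E—H, G—I, F—G; total weight 2+7+7+14+14+20 = 64.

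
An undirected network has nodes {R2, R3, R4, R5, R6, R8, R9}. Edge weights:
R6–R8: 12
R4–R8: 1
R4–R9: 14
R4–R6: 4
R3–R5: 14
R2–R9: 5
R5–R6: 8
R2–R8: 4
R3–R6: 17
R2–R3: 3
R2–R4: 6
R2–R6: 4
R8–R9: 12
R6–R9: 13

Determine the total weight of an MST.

Kruskal's algorithm — process edges by increasing weight (ties by edge label):
R4–R8 (1): add. Components now {R9} {R4,R8} {R3} {R6} {R5} {R2}
R2–R3 (3): add. Components now {R9} {R4,R8} {R2,R3} {R6} {R5}
R2–R6 (4): add. Components now {R9} {R4,R8} {R2,R3,R6} {R5}
R2–R8 (4): add. Components now {R9} {R2,R3,R4,R6,R8} {R5}
R4–R6 (4): skip — R4 and R6 already connected.
R2–R9 (5): add. Components now {R2,R3,R4,R6,R8,R9} {R5}
R2–R4 (6): skip — R4 and R2 already connected.
R5–R6 (8): add. Components now {R2,R3,R4,R5,R6,R8,R9}
MST edges: R4–R8, R2–R3, R2–R6, R2–R8, R2–R9, R5–R6; total weight 1+3+4+4+5+8 = 25.

25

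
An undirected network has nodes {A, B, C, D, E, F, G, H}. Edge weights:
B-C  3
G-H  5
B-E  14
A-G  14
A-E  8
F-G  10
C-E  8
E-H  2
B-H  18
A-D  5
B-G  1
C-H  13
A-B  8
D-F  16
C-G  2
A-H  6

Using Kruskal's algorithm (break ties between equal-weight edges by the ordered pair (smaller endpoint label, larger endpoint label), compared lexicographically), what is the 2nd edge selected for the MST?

C-G

Sort edges by weight, then run Kruskal:
B-G (1): add — endpoints in different components.
C-G (2): add — endpoints in different components.
E-H (2): add — endpoints in different components.
B-C (3): skip — B and C already connected.
A-D (5): add — endpoints in different components.
G-H (5): add — endpoints in different components.
A-H (6): add — endpoints in different components.
A-B (8): skip — A and B already connected.
A-E (8): skip — A and E already connected.
C-E (8): skip — C and E already connected.
F-G (10): add — endpoints in different components.
The 2nd edge added is C-G.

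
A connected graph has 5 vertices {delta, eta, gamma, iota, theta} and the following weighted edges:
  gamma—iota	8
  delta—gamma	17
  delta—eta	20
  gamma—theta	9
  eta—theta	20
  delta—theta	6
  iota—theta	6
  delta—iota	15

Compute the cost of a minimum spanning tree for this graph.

40

Prim's algorithm from gamma:
Step 1: frontier [gamma—iota 8, gamma—theta 9, delta—gamma 17] → take gamma—iota (8); add iota.
Step 2: frontier [gamma—theta 9, delta—gamma 17, iota—theta 6, delta—iota 15] → take iota—theta (6); add theta.
Step 3: frontier [delta—gamma 17, delta—iota 15, delta—theta 6, eta—theta 20] → take delta—theta (6); add delta.
Step 4: frontier [delta—eta 20, eta—theta 20] → take delta—eta (20); add eta.
MST edges: gamma—iota, iota—theta, delta—theta, delta—eta; total weight 8+6+6+20 = 40.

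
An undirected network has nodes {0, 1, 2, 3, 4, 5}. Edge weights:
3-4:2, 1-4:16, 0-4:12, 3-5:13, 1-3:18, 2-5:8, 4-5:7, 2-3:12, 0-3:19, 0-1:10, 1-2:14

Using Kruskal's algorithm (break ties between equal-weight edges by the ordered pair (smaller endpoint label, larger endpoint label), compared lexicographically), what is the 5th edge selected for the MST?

0-4

Kruskal's algorithm — process edges by increasing weight (ties by edge label):
3-4 (2): add — endpoints in different components.
4-5 (7): add — endpoints in different components.
2-5 (8): add — endpoints in different components.
0-1 (10): add — endpoints in different components.
0-4 (12): add — endpoints in different components.
The 5th edge added is 0-4.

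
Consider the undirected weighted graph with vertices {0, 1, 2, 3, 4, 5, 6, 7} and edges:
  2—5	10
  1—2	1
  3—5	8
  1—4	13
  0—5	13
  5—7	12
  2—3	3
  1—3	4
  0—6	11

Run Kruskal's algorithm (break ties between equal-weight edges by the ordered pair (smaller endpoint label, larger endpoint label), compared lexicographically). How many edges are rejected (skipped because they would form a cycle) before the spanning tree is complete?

2

Kruskal's algorithm — process edges by increasing weight (ties by edge label):
1—2 (1): add — endpoints in different components.
2—3 (3): add — endpoints in different components.
1—3 (4): skip — 1 and 3 already connected.
3—5 (8): add — endpoints in different components.
2—5 (10): skip — 2 and 5 already connected.
0—6 (11): add — endpoints in different components.
5—7 (12): add — endpoints in different components.
0—5 (13): add — endpoints in different components.
1—4 (13): add — endpoints in different components.
Edges rejected before the tree was complete: 2.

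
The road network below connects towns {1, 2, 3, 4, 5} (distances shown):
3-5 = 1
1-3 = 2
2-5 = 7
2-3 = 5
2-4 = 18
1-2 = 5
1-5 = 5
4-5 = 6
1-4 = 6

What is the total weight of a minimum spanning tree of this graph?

Kruskal: consider edges lightest-first.
3-5 (1): add. Components now {1} {2} {3,5} {4}
1-3 (2): add. Components now {1,3,5} {2} {4}
1-2 (5): add. Components now {1,2,3,5} {4}
1-5 (5): skip — 1 and 5 already connected.
2-3 (5): skip — 2 and 3 already connected.
1-4 (6): add. Components now {1,2,3,4,5}
MST edges: 3-5, 1-3, 1-2, 1-4; total weight 1+2+5+6 = 14.

14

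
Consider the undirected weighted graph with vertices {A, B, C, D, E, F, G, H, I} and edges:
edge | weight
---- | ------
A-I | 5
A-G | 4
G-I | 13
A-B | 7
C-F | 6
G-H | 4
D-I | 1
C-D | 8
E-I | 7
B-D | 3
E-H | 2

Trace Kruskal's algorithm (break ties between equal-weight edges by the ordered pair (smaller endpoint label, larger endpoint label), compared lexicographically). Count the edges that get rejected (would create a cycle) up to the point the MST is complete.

2

Sort edges by weight, then run Kruskal:
D-I (1): add — endpoints in different components.
E-H (2): add — endpoints in different components.
B-D (3): add — endpoints in different components.
A-G (4): add — endpoints in different components.
G-H (4): add — endpoints in different components.
A-I (5): add — endpoints in different components.
C-F (6): add — endpoints in different components.
A-B (7): skip — A and B already connected.
E-I (7): skip — E and I already connected.
C-D (8): add — endpoints in different components.
Edges rejected before the tree was complete: 2.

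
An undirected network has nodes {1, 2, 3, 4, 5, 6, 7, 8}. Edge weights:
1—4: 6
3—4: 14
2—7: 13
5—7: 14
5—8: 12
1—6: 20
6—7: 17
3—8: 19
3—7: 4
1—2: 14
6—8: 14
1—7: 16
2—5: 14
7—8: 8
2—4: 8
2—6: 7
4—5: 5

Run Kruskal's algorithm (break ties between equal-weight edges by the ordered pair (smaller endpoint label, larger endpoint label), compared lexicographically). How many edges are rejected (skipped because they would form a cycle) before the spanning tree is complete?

0

Kruskal's algorithm — process edges by increasing weight (ties by edge label):
3—7 (4): add — endpoints in different components.
4—5 (5): add — endpoints in different components.
1—4 (6): add — endpoints in different components.
2—6 (7): add — endpoints in different components.
2—4 (8): add — endpoints in different components.
7—8 (8): add — endpoints in different components.
5—8 (12): add — endpoints in different components.
Edges rejected before the tree was complete: 0.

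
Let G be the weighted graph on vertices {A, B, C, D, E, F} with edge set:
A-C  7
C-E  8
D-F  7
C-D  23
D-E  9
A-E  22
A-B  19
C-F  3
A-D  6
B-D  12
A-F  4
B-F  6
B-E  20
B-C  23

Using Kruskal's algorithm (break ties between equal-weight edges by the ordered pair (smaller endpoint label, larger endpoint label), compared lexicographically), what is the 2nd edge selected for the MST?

Kruskal's algorithm — process edges by increasing weight (ties by edge label):
C-F (3): add. Components now {A} {B} {C,F} {D} {E}
A-F (4): add. Components now {A,C,F} {B} {D} {E}
A-D (6): add. Components now {A,C,D,F} {B} {E}
B-F (6): add. Components now {A,B,C,D,F} {E}
A-C (7): skip — A and C already connected.
D-F (7): skip — D and F already connected.
C-E (8): add. Components now {A,B,C,D,E,F}
The 2nd edge added is A-F.

A-F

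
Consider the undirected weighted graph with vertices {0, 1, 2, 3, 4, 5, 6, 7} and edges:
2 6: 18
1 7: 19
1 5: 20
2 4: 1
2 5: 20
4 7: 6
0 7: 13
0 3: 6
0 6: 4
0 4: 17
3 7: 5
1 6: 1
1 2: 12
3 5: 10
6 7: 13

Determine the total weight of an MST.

33

Prim, starting at 0.
Step 1: cheapest edge leaving the tree is 0 6 (4); add 6.
Step 2: cheapest edge leaving the tree is 1 6 (1); add 1.
Step 3: cheapest edge leaving the tree is 0 3 (6); add 3.
Step 4: cheapest edge leaving the tree is 3 7 (5); add 7.
Step 5: cheapest edge leaving the tree is 4 7 (6); add 4.
Step 6: cheapest edge leaving the tree is 2 4 (1); add 2.
Step 7: cheapest edge leaving the tree is 3 5 (10); add 5.
MST edges: 0 6, 1 6, 0 3, 3 7, 4 7, 2 4, 3 5; total weight 4+1+6+5+6+1+10 = 33.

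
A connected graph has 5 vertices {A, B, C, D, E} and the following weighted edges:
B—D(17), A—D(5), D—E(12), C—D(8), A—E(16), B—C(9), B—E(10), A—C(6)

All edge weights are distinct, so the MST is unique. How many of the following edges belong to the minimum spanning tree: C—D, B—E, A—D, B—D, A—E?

Sort edges by weight, then run Kruskal:
A—D (5): add — endpoints in different components.
A—C (6): add — endpoints in different components.
C—D (8): skip — C and D already connected.
B—C (9): add — endpoints in different components.
B—E (10): add — endpoints in different components.
MST edge set: {A—D, A—C, B—C, B—E}.
Of the listed edges, {B—E, A—D} are in the MST → 2.

2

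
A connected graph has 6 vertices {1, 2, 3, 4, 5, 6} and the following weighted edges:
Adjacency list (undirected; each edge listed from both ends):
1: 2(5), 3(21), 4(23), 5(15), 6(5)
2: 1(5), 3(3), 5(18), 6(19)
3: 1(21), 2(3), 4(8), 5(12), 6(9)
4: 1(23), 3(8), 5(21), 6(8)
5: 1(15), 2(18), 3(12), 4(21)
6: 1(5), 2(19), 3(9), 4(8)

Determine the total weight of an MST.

Sort edges by weight, then run Kruskal:
2–3 (3): add. Components now {1} {2,3} {4} {5} {6}
1–2 (5): add. Components now {1,2,3} {4} {5} {6}
1–6 (5): add. Components now {1,2,3,6} {4} {5}
3–4 (8): add. Components now {1,2,3,4,6} {5}
4–6 (8): skip — 4 and 6 already connected.
3–6 (9): skip — 3 and 6 already connected.
3–5 (12): add. Components now {1,2,3,4,5,6}
MST edges: 2–3, 1–2, 1–6, 3–4, 3–5; total weight 3+5+5+8+12 = 33.

33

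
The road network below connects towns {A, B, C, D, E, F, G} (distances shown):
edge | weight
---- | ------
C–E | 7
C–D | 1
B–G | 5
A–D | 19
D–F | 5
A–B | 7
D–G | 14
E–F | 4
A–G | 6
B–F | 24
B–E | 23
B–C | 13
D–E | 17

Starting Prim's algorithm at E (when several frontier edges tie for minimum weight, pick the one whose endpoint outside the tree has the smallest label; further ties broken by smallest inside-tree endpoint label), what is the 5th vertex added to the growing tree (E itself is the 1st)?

Prim's algorithm from E:
Step 1: frontier [E–F 4, C–E 7, D–E 17, B–E 23] → take E–F (4); add F.
Step 2: frontier [C–E 7, D–E 17, B–E 23, D–F 5, B–F 24] → take D–F (5); add D.
Step 3: frontier [C–D 1, D–G 14, A–D 19, C–E 7, B–E 23, B–F 24] → take C–D (1); add C.
Step 4: frontier [B–C 13, D–G 14, A–D 19, B–E 23, B–F 24] → take B–C (13); add B.
Step 5: frontier [B–G 5, A–B 7, D–G 14, A–D 19] → take B–G (5); add G.
Step 6: frontier [A–B 7, A–D 19, A–G 6] → take A–G (6); add A.
Vertex order: E, F, D, C, B, G, A. The 5th vertex is B.

B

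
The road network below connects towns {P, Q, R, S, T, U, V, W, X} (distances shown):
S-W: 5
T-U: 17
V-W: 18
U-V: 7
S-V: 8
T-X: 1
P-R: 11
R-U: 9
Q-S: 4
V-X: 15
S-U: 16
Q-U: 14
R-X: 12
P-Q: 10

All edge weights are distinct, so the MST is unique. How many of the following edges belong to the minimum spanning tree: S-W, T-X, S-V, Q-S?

Kruskal's algorithm — process edges by increasing weight (ties by edge label):
T-X (1): add — endpoints in different components.
Q-S (4): add — endpoints in different components.
S-W (5): add — endpoints in different components.
U-V (7): add — endpoints in different components.
S-V (8): add — endpoints in different components.
R-U (9): add — endpoints in different components.
P-Q (10): add — endpoints in different components.
P-R (11): skip — R and P already connected.
R-X (12): add — endpoints in different components.
MST edge set: {T-X, Q-S, S-W, U-V, S-V, R-U, P-Q, R-X}.
Of the listed edges, {S-W, T-X, S-V, Q-S} are in the MST → 4.

4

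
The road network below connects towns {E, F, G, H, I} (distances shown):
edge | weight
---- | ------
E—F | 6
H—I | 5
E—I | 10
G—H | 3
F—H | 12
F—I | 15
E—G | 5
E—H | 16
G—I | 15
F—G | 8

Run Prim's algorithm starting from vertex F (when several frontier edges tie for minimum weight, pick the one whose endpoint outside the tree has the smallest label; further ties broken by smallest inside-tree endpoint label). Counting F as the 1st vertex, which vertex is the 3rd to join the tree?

G

Grow the tree from F using Prim:
Step 1: frontier [E—F 6, F—G 8, F—H 12, F—I 15] → take E—F (6); add E.
Step 2: frontier [E—G 5, E—I 10, E—H 16, F—G 8, F—H 12, F—I 15] → take E—G (5); add G.
Step 3: frontier [E—I 10, E—H 16, F—H 12, F—I 15, G—H 3, G—I 15] → take G—H (3); add H.
Step 4: frontier [E—I 10, F—I 15, G—I 15, H—I 5] → take H—I (5); add I.
Vertex order: F, E, G, H, I. The 3rd vertex is G.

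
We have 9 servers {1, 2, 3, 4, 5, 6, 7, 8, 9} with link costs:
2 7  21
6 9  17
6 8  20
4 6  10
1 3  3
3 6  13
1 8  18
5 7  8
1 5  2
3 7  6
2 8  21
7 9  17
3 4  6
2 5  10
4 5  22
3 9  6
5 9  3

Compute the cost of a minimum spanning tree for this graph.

Prim, starting at 5.
Step 1: cheapest edge leaving the tree is 1 5 (2); add 1.
Step 2: cheapest edge leaving the tree is 1 3 (3); add 3.
Step 3: cheapest edge leaving the tree is 5 9 (3); add 9.
Step 4: cheapest edge leaving the tree is 3 4 (6); add 4.
Step 5: cheapest edge leaving the tree is 3 7 (6); add 7.
Step 6: cheapest edge leaving the tree is 2 5 (10); add 2.
Step 7: cheapest edge leaving the tree is 4 6 (10); add 6.
Step 8: cheapest edge leaving the tree is 1 8 (18); add 8.
MST edges: 1 5, 1 3, 5 9, 3 4, 3 7, 2 5, 4 6, 1 8; total weight 2+3+3+6+6+10+10+18 = 58.

58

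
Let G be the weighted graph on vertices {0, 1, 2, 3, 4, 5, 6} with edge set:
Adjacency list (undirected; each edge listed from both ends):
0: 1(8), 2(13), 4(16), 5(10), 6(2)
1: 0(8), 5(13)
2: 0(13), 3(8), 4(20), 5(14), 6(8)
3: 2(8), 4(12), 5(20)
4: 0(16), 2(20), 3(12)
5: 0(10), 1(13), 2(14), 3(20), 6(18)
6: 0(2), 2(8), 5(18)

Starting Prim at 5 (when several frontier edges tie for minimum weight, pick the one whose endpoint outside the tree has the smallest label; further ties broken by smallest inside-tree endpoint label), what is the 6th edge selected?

3-4

Prim's algorithm from 5:
Step 1: frontier [0—5 10, 1—5 13, 2—5 14, 5—6 18, 3—5 20] → take 0—5 (10); add 0.
Step 2: frontier [0—6 2, 0—1 8, 0—2 13, 0—4 16, 1—5 13, 2—5 14, 5—6 18, 3—5 20] → take 0—6 (2); add 6.
Step 3: frontier [0—1 8, 0—2 13, 0—4 16, 1—5 13, 2—5 14, 3—5 20, 2—6 8] → take 0—1 (8); add 1.
Step 4: frontier [0—2 13, 0—4 16, 2—5 14, 3—5 20, 2—6 8] → take 2—6 (8); add 2.
Step 5: frontier [0—4 16, 2—3 8, 2—4 20, 3—5 20] → take 2—3 (8); add 3.
Step 6: frontier [0—4 16, 2—4 20, 3—4 12] → take 3—4 (12); add 4.
The 6th edge added is 3—4.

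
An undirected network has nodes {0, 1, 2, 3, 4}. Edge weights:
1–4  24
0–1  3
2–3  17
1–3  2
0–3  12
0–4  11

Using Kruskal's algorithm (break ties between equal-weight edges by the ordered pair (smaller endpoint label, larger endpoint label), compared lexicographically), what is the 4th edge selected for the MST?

2-3

Sort edges by weight, then run Kruskal:
1–3 (2): add — endpoints in different components.
0–1 (3): add — endpoints in different components.
0–4 (11): add — endpoints in different components.
0–3 (12): skip — 0 and 3 already connected.
2–3 (17): add — endpoints in different components.
The 4th edge added is 2–3.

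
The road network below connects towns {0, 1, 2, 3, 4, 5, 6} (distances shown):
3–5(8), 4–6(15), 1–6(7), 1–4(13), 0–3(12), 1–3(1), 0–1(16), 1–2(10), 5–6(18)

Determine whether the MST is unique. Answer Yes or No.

Kruskal's algorithm — process edges by increasing weight (ties by edge label):
1–3 (1): add — endpoints in different components.
1–6 (7): add — endpoints in different components.
3–5 (8): add — endpoints in different components.
1–2 (10): add — endpoints in different components.
0–3 (12): add — endpoints in different components.
1–4 (13): add — endpoints in different components.
Every non-tree edge has weight strictly greater than the heaviest edge on the tree path between its endpoints, so the MST is unique.

Yes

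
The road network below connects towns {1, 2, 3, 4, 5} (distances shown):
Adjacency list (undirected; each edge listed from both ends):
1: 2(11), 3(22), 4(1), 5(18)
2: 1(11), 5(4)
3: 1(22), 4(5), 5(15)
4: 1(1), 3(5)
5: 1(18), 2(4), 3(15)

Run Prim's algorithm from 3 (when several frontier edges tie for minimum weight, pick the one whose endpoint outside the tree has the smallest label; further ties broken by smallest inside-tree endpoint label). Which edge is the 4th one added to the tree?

2-5

Prim's algorithm from 3:
Step 1: cheapest edge leaving the tree is 3–4 (5); add 4.
Step 2: cheapest edge leaving the tree is 1–4 (1); add 1.
Step 3: cheapest edge leaving the tree is 1–2 (11); add 2.
Step 4: cheapest edge leaving the tree is 2–5 (4); add 5.
The 4th edge added is 2–5.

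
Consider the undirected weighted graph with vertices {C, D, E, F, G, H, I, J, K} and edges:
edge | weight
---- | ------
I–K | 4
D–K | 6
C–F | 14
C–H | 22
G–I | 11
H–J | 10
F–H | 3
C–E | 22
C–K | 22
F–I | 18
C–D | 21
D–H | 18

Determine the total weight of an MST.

88

Sort edges by weight, then run Kruskal:
F–H (3): add — endpoints in different components.
I–K (4): add — endpoints in different components.
D–K (6): add — endpoints in different components.
H–J (10): add — endpoints in different components.
G–I (11): add — endpoints in different components.
C–F (14): add — endpoints in different components.
D–H (18): add — endpoints in different components.
F–I (18): skip — F and I already connected.
C–D (21): skip — C and D already connected.
C–E (22): add — endpoints in different components.
MST edges: F–H, I–K, D–K, H–J, G–I, C–F, D–H, C–E; total weight 3+4+6+10+11+14+18+22 = 88.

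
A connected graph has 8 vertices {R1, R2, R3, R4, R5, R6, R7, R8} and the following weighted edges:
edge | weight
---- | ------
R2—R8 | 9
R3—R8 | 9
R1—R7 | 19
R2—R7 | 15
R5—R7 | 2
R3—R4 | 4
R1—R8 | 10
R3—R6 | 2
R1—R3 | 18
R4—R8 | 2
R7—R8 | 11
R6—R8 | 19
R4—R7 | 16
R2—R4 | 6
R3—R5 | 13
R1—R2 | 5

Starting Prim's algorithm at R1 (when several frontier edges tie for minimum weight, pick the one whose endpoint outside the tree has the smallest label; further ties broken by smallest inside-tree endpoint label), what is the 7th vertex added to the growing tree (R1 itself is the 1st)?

R7

Grow the tree from R1 using Prim:
Step 1: cheapest edge leaving the tree is R1—R2 (5); add R2.
Step 2: cheapest edge leaving the tree is R2—R4 (6); add R4.
Step 3: cheapest edge leaving the tree is R4—R8 (2); add R8.
Step 4: cheapest edge leaving the tree is R3—R4 (4); add R3.
Step 5: cheapest edge leaving the tree is R3—R6 (2); add R6.
Step 6: cheapest edge leaving the tree is R7—R8 (11); add R7.
Step 7: cheapest edge leaving the tree is R5—R7 (2); add R5.
Vertex order: R1, R2, R4, R8, R3, R6, R7, R5. The 7th vertex is R7.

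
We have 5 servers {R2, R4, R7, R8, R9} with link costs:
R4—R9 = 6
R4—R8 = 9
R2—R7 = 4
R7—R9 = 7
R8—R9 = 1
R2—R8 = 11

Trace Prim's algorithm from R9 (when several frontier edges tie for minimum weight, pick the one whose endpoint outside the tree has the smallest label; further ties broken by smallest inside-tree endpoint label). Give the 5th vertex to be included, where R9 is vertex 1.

Prim's algorithm from R9:
Step 1: cheapest edge leaving the tree is R8—R9 (1); add R8.
Step 2: cheapest edge leaving the tree is R4—R9 (6); add R4.
Step 3: cheapest edge leaving the tree is R7—R9 (7); add R7.
Step 4: cheapest edge leaving the tree is R2—R7 (4); add R2.
Vertex order: R9, R8, R4, R7, R2. The 5th vertex is R2.

R2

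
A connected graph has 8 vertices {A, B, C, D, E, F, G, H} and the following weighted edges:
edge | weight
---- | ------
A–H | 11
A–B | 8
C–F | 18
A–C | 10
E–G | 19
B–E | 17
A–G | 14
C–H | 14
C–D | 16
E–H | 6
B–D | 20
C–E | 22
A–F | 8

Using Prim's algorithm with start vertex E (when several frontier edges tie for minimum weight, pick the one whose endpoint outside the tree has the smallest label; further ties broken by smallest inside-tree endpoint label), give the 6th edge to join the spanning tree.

A-G

Grow the tree from E using Prim:
Step 1: frontier [E–H 6, B–E 17, E–G 19, C–E 22] → take E–H (6); add H.
Step 2: frontier [B–E 17, E–G 19, C–E 22, A–H 11, C–H 14] → take A–H (11); add A.
Step 3: frontier [A–B 8, A–F 8, A–C 10, A–G 14, B–E 17, E–G 19, C–E 22, C–H 14] → take A–B (8); add B.
Step 4: frontier [A–F 8, A–C 10, A–G 14, B–D 20, E–G 19, C–E 22, C–H 14] → take A–F (8); add F.
Step 5: frontier [A–C 10, A–G 14, B–D 20, E–G 19, C–E 22, C–F 18, C–H 14] → take A–C (10); add C.
Step 6: frontier [A–G 14, B–D 20, C–D 16, E–G 19] → take A–G (14); add G.
Step 7: frontier [B–D 20, C–D 16] → take C–D (16); add D.
The 6th edge added is A–G.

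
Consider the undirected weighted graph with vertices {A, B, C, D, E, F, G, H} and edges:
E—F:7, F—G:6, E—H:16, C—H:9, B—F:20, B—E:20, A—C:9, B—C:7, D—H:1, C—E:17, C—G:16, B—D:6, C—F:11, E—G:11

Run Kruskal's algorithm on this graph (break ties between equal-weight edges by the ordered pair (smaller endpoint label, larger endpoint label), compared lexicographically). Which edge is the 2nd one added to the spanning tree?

B-D

Kruskal's algorithm — process edges by increasing weight (ties by edge label):
D—H (1): add — endpoints in different components.
B—D (6): add — endpoints in different components.
F—G (6): add — endpoints in different components.
B—C (7): add — endpoints in different components.
E—F (7): add — endpoints in different components.
A—C (9): add — endpoints in different components.
C—H (9): skip — C and H already connected.
C—F (11): add — endpoints in different components.
The 2nd edge added is B—D.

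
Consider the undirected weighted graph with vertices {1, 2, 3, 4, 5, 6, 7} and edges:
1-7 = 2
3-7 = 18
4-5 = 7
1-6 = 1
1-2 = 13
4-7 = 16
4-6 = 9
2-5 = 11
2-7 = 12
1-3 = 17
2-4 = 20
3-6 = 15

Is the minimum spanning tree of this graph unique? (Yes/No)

Yes

Kruskal's algorithm — process edges by increasing weight (ties by edge label):
1-6 (1): add — endpoints in different components.
1-7 (2): add — endpoints in different components.
4-5 (7): add — endpoints in different components.
4-6 (9): add — endpoints in different components.
2-5 (11): add — endpoints in different components.
2-7 (12): skip — 2 and 7 already connected.
1-2 (13): skip — 1 and 2 already connected.
3-6 (15): add — endpoints in different components.
Every non-tree edge has weight strictly greater than the heaviest edge on the tree path between its endpoints, so the MST is unique.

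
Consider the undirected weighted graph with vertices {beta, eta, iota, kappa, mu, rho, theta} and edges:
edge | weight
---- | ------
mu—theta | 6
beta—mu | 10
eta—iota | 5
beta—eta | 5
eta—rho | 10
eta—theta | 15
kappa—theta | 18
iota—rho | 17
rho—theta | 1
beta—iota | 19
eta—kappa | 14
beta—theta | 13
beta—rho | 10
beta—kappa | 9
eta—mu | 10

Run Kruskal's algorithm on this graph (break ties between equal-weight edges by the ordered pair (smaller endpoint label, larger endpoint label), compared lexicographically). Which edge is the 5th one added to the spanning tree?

beta-kappa

Sort edges by weight, then run Kruskal:
rho—theta (1): add — endpoints in different components.
beta—eta (5): add — endpoints in different components.
eta—iota (5): add — endpoints in different components.
mu—theta (6): add — endpoints in different components.
beta—kappa (9): add — endpoints in different components.
beta—mu (10): add — endpoints in different components.
The 5th edge added is beta—kappa.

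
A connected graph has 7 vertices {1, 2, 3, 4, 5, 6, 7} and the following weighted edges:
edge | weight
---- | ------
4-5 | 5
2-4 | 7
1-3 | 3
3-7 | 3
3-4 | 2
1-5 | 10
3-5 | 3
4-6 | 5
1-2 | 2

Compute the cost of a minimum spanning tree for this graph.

18

Kruskal: consider edges lightest-first.
1-2 (2): add — endpoints in different components.
3-4 (2): add — endpoints in different components.
1-3 (3): add — endpoints in different components.
3-5 (3): add — endpoints in different components.
3-7 (3): add — endpoints in different components.
4-5 (5): skip — 4 and 5 already connected.
4-6 (5): add — endpoints in different components.
MST edges: 1-2, 3-4, 1-3, 3-5, 3-7, 4-6; total weight 2+2+3+3+3+5 = 18.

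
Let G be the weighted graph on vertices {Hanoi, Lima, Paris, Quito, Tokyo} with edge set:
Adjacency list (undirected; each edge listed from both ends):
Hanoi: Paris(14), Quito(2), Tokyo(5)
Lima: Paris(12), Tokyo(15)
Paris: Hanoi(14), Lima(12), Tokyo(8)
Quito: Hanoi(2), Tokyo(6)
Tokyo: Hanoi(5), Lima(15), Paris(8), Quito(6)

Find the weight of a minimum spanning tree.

Grow the tree from Lima using Prim:
Step 1: cheapest edge leaving the tree is Lima-Paris (12); add Paris.
Step 2: cheapest edge leaving the tree is Paris-Tokyo (8); add Tokyo.
Step 3: cheapest edge leaving the tree is Hanoi-Tokyo (5); add Hanoi.
Step 4: cheapest edge leaving the tree is Hanoi-Quito (2); add Quito.
MST edges: Lima-Paris, Paris-Tokyo, Hanoi-Tokyo, Hanoi-Quito; total weight 12+8+5+2 = 27.

27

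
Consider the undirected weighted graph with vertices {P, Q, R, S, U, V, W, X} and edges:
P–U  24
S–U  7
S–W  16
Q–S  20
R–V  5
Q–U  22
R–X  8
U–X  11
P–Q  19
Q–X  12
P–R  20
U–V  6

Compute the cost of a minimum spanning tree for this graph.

Prim, starting at S.
Step 1: frontier [S–U 7, S–W 16, Q–S 20] → take S–U (7); add U.
Step 2: frontier [S–W 16, Q–S 20, U–V 6, U–X 11, Q–U 22, P–U 24] → take U–V (6); add V.
Step 3: frontier [S–W 16, Q–S 20, U–X 11, Q–U 22, P–U 24, R–V 5] → take R–V (5); add R.
Step 4: frontier [R–X 8, P–R 20, S–W 16, Q–S 20, U–X 11, Q–U 22, P–U 24] → take R–X (8); add X.
Step 5: frontier [P–R 20, S–W 16, Q–S 20, Q–U 22, P–U 24, Q–X 12] → take Q–X (12); add Q.
Step 6: frontier [P–Q 19, P–R 20, S–W 16, P–U 24] → take S–W (16); add W.
Step 7: frontier [P–Q 19, P–R 20, P–U 24] → take P–Q (19); add P.
MST edges: S–U, U–V, R–V, R–X, Q–X, S–W, P–Q; total weight 7+6+5+8+12+16+19 = 73.

73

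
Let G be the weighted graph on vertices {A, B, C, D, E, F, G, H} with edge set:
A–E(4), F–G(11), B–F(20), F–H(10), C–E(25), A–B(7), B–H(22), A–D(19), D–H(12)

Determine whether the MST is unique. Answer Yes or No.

Kruskal: consider edges lightest-first.
A–E (4): add — endpoints in different components.
A–B (7): add — endpoints in different components.
F–H (10): add — endpoints in different components.
F–G (11): add — endpoints in different components.
D–H (12): add — endpoints in different components.
A–D (19): add — endpoints in different components.
B–F (20): skip — B and F already connected.
B–H (22): skip — B and H already connected.
C–E (25): add — endpoints in different components.
Every non-tree edge has weight strictly greater than the heaviest edge on the tree path between its endpoints, so the MST is unique.

Yes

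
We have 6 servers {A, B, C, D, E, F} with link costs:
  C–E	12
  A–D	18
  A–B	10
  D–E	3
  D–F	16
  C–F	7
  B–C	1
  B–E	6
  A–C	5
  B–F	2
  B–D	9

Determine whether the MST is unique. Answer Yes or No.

Yes

Sort edges by weight, then run Kruskal:
B–C (1): add. Components now {A} {B,C} {D} {E} {F}
B–F (2): add. Components now {A} {B,C,F} {D} {E}
D–E (3): add. Components now {A} {B,C,F} {D,E}
A–C (5): add. Components now {A,B,C,F} {D,E}
B–E (6): add. Components now {A,B,C,D,E,F}
Every non-tree edge has weight strictly greater than the heaviest edge on the tree path between its endpoints, so the MST is unique.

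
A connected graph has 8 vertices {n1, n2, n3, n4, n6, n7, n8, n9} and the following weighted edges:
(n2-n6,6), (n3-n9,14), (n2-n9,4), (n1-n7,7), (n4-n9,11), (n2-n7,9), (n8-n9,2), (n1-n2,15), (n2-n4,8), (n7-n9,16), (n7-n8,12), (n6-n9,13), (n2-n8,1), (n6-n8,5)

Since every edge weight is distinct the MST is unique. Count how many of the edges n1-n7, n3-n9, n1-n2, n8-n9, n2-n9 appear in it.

3

Kruskal's algorithm — process edges by increasing weight (ties by edge label):
n2-n8 (1): add — endpoints in different components.
n8-n9 (2): add — endpoints in different components.
n2-n9 (4): skip — n2 and n9 already connected.
n6-n8 (5): add — endpoints in different components.
n2-n6 (6): skip — n2 and n6 already connected.
n1-n7 (7): add — endpoints in different components.
n2-n4 (8): add — endpoints in different components.
n2-n7 (9): add — endpoints in different components.
n4-n9 (11): skip — n9 and n4 already connected.
n7-n8 (12): skip — n7 and n8 already connected.
n6-n9 (13): skip — n9 and n6 already connected.
n3-n9 (14): add — endpoints in different components.
MST edge set: {n2-n8, n8-n9, n6-n8, n1-n7, n2-n4, n2-n7, n3-n9}.
Of the listed edges, {n1-n7, n3-n9, n8-n9} are in the MST → 3.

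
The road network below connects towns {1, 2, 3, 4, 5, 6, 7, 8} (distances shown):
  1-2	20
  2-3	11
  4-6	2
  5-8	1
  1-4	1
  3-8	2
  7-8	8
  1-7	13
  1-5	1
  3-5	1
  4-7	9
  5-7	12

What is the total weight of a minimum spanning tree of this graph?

25

Kruskal: consider edges lightest-first.
1-4 (1): add — endpoints in different components.
1-5 (1): add — endpoints in different components.
3-5 (1): add — endpoints in different components.
5-8 (1): add — endpoints in different components.
3-8 (2): skip — 3 and 8 already connected.
4-6 (2): add — endpoints in different components.
7-8 (8): add — endpoints in different components.
4-7 (9): skip — 4 and 7 already connected.
2-3 (11): add — endpoints in different components.
MST edges: 1-4, 1-5, 3-5, 5-8, 4-6, 7-8, 2-3; total weight 1+1+1+1+2+8+11 = 25.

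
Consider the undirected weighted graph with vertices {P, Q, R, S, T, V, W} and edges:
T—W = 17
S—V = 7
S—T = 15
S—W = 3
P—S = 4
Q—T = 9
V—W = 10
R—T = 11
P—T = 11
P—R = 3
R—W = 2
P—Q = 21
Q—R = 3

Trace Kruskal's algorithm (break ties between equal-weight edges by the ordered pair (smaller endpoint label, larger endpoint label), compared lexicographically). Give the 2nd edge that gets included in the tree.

Kruskal's algorithm — process edges by increasing weight (ties by edge label):
R—W (2): add — endpoints in different components.
P—R (3): add — endpoints in different components.
Q—R (3): add — endpoints in different components.
S—W (3): add — endpoints in different components.
P—S (4): skip — S and P already connected.
S—V (7): add — endpoints in different components.
Q—T (9): add — endpoints in different components.
The 2nd edge added is P—R.

P-R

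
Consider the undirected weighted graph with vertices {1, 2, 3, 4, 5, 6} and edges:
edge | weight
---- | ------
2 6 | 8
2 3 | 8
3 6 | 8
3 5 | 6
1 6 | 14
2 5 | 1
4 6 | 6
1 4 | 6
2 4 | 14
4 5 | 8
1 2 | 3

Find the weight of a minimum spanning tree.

Sort edges by weight, then run Kruskal:
2 5 (1): add. Components now {1} {2,5} {3} {4} {6}
1 2 (3): add. Components now {1,2,5} {3} {4} {6}
1 4 (6): add. Components now {1,2,4,5} {3} {6}
3 5 (6): add. Components now {1,2,3,4,5} {6}
4 6 (6): add. Components now {1,2,3,4,5,6}
MST edges: 2 5, 1 2, 1 4, 3 5, 4 6; total weight 1+3+6+6+6 = 22.

22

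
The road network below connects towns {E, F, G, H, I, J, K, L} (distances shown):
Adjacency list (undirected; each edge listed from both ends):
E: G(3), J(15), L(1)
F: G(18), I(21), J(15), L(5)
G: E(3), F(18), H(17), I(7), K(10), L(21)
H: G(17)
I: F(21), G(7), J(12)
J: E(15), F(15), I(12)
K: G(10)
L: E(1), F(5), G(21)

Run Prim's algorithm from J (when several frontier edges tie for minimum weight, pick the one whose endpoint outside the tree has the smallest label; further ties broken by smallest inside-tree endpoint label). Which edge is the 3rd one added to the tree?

Grow the tree from J using Prim:
Step 1: frontier [I—J 12, E—J 15, F—J 15] → take I—J (12); add I.
Step 2: frontier [G—I 7, F—I 21, E—J 15, F—J 15] → take G—I (7); add G.
Step 3: frontier [E—G 3, G—K 10, G—H 17, F—G 18, G—L 21, F—I 21, E—J 15, F—J 15] → take E—G (3); add E.
Step 4: frontier [E—L 1, G—K 10, G—H 17, F—G 18, G—L 21, F—I 21, F—J 15] → take E—L (1); add L.
Step 5: frontier [G—K 10, G—H 17, F—G 18, F—I 21, F—J 15, F—L 5] → take F—L (5); add F.
Step 6: frontier [G—K 10, G—H 17] → take G—K (10); add K.
Step 7: frontier [G—H 17] → take G—H (17); add H.
The 3rd edge added is E—G.

E-G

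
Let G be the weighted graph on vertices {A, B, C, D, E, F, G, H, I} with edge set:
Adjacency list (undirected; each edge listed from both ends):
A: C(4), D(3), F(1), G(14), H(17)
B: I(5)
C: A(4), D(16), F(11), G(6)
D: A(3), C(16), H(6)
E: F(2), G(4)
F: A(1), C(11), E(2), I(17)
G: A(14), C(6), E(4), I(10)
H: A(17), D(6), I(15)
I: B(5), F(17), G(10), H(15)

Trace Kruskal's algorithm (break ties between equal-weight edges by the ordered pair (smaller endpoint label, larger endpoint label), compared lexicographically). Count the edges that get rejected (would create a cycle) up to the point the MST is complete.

Kruskal: consider edges lightest-first.
A F (1): add — endpoints in different components.
E F (2): add — endpoints in different components.
A D (3): add — endpoints in different components.
A C (4): add — endpoints in different components.
E G (4): add — endpoints in different components.
B I (5): add — endpoints in different components.
C G (6): skip — C and G already connected.
D H (6): add — endpoints in different components.
G I (10): add — endpoints in different components.
Edges rejected before the tree was complete: 1.

1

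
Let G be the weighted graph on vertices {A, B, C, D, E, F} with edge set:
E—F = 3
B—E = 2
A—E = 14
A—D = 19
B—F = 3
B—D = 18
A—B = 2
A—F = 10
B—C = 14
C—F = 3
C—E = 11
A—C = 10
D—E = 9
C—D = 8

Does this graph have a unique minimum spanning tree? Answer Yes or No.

No

Kruskal: consider edges lightest-first.
A—B (2): add. Components now {A,B} {C} {D} {E} {F}
B—E (2): add. Components now {A,B,E} {C} {D} {F}
B—F (3): add. Components now {A,B,E,F} {C} {D}
C—F (3): add. Components now {A,B,C,E,F} {D}
E—F (3): skip — E and F already connected.
C—D (8): add. Components now {A,B,C,D,E,F}
Non-tree edge E—F has weight 3, equal to the heaviest edge on its tree cycle — swapping gives another MST of the same weight. Not unique.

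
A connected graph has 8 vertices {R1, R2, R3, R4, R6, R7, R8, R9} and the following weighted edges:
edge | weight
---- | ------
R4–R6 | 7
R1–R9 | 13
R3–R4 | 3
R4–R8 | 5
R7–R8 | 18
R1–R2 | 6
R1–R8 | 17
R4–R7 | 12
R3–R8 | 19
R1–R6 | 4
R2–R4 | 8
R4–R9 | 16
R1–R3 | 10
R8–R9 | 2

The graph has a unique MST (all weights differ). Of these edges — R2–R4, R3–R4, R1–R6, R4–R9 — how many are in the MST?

Kruskal: consider edges lightest-first.
R8–R9 (2): add — endpoints in different components.
R3–R4 (3): add — endpoints in different components.
R1–R6 (4): add — endpoints in different components.
R4–R8 (5): add — endpoints in different components.
R1–R2 (6): add — endpoints in different components.
R4–R6 (7): add — endpoints in different components.
R2–R4 (8): skip — R2 and R4 already connected.
R1–R3 (10): skip — R3 and R1 already connected.
R4–R7 (12): add — endpoints in different components.
MST edge set: {R8–R9, R3–R4, R1–R6, R4–R8, R1–R2, R4–R6, R4–R7}.
Of the listed edges, {R3–R4, R1–R6} are in the MST → 2.

2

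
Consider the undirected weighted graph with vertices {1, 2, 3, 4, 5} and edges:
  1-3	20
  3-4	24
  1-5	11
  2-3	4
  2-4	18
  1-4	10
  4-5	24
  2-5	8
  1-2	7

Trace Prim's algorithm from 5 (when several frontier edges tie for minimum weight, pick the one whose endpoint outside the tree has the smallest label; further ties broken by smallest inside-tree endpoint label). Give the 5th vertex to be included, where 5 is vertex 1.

4

Grow the tree from 5 using Prim:
Step 1: frontier [2-5 8, 1-5 11, 4-5 24] → take 2-5 (8); add 2.
Step 2: frontier [2-3 4, 1-2 7, 2-4 18, 1-5 11, 4-5 24] → take 2-3 (4); add 3.
Step 3: frontier [1-2 7, 2-4 18, 1-3 20, 3-4 24, 1-5 11, 4-5 24] → take 1-2 (7); add 1.
Step 4: frontier [1-4 10, 2-4 18, 3-4 24, 4-5 24] → take 1-4 (10); add 4.
Vertex order: 5, 2, 3, 1, 4. The 5th vertex is 4.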